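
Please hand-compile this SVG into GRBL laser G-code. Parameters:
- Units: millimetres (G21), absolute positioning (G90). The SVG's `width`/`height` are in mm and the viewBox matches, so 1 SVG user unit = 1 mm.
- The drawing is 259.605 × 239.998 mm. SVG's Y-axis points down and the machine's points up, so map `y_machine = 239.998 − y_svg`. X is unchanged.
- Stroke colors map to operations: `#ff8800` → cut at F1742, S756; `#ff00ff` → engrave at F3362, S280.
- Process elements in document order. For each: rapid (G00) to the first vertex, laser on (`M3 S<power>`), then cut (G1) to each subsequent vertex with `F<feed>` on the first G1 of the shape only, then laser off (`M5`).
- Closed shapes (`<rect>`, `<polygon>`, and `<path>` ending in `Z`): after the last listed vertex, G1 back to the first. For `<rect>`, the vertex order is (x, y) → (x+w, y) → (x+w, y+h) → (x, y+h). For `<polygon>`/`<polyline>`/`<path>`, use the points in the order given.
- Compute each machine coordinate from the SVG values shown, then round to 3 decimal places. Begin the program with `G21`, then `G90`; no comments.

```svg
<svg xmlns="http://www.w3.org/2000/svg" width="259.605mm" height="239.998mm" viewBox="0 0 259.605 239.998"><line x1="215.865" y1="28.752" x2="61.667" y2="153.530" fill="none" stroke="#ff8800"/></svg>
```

viewBox `0 0 259.605 239.998` with mm width/height → 1 unit = 1 mm. Flip: y_m = 239.998 − y_svg.

**Shape 1** — `<line>` line segment, stroke `#ff8800` → cut (S756, F1742). Machine vertices: (215.865,211.246) → (61.667,86.468). Open path.

G21
G90
G00 X215.865 Y211.246
M3 S756
G1 X61.667 Y86.468 F1742
M5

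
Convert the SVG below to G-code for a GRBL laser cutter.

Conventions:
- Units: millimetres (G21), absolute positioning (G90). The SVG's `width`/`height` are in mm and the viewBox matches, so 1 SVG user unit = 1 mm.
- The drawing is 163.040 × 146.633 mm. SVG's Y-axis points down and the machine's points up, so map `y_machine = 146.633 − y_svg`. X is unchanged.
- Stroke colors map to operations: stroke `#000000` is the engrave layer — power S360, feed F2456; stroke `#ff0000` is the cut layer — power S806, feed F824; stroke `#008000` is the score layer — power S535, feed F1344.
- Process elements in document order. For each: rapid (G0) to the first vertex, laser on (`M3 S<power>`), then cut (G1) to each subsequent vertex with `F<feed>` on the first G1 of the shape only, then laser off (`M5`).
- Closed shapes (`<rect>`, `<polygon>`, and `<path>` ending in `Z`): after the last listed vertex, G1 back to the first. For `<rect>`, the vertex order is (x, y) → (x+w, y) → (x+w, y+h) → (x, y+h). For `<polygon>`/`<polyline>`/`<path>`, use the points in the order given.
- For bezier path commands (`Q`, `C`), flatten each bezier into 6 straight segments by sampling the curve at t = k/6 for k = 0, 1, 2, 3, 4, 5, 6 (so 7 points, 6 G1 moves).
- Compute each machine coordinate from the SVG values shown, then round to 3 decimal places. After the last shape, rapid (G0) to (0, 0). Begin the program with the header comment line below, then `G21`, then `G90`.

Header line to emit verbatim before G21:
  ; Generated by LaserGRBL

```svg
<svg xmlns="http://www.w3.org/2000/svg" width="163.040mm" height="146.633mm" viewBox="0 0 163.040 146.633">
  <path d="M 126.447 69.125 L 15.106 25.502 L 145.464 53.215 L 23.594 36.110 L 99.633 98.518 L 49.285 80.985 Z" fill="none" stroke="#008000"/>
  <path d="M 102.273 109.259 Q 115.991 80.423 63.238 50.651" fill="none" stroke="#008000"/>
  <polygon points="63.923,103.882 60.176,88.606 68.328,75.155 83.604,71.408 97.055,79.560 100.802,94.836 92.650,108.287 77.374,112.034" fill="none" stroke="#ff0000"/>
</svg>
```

1 u = 1 mm; y_m = 146.633 − y.

[1] `<path>` closed polygon, #008000→score S535 F1344: (126.447,77.508) → (15.106,121.131) → (145.464,93.418) → (23.594,110.523) → (99.633,48.115) → (49.285,65.648) → (126.447,77.508) (closed)

[2] `<path>` quadratic bezier, #008000→score S535 F1344: (102.273,37.374) → (104.999,47.012) → (104.033,56.702) → (99.373,66.444) → (91.021,76.238) → (78.976,86.084) → (63.238,95.982)

[3] `<polygon>` regular polygon, #ff0000→cut S806 F824: (63.923,42.751) → (60.176,58.027) → (68.328,71.478) → (83.604,75.225) → (97.055,67.073) → (100.802,51.797) → (92.650,38.346) → (77.374,34.599) → (63.923,42.751) (closed)

; Generated by LaserGRBL
G21
G90
G0 X126.447 Y77.508
M3 S535
G1 X15.106 Y121.131 F1344
G1 X145.464 Y93.418
G1 X23.594 Y110.523
G1 X99.633 Y48.115
G1 X49.285 Y65.648
G1 X126.447 Y77.508
M5
G0 X102.273 Y37.374
M3 S535
G1 X104.999 Y47.012 F1344
G1 X104.033 Y56.702
G1 X99.373 Y66.444
G1 X91.021 Y76.238
G1 X78.976 Y86.084
G1 X63.238 Y95.982
M5
G0 X63.923 Y42.751
M3 S806
G1 X60.176 Y58.027 F824
G1 X68.328 Y71.478
G1 X83.604 Y75.225
G1 X97.055 Y67.073
G1 X100.802 Y51.797
G1 X92.650 Y38.346
G1 X77.374 Y34.599
G1 X63.923 Y42.751
M5
G0 X0.000 Y0.000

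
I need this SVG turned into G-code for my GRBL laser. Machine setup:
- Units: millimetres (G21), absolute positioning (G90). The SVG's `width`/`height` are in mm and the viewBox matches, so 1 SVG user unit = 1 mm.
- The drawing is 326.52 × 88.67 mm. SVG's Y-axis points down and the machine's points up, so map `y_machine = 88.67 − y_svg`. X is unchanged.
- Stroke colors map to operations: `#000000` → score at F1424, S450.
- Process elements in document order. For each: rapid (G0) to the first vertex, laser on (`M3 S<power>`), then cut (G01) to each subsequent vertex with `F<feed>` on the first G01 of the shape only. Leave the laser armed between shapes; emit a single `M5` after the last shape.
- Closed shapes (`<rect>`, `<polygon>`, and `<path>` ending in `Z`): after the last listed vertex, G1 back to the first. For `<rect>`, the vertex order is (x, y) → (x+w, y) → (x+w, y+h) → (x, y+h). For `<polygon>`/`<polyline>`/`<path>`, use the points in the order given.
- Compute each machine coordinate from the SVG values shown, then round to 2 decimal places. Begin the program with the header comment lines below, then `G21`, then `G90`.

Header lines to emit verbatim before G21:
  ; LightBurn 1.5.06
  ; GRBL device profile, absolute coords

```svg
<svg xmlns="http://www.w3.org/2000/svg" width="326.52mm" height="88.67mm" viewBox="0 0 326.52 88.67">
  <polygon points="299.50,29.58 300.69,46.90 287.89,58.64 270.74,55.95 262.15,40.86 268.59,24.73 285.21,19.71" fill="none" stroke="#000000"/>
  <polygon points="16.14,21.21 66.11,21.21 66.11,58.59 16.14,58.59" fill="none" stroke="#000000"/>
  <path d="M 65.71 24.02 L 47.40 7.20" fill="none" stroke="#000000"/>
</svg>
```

viewBox `0 0 326.52 88.67` with mm width/height → 1 unit = 1 mm. Flip: y_m = 88.67 − y_svg.

**Shape 1** — `<polygon>` regular polygon, stroke `#000000` → score (S450, F1424). Machine vertices: (299.50,59.09) → (300.69,41.77) → (287.89,30.03) → (270.74,32.72) → (262.15,47.81) → (268.59,63.94) → (285.21,68.96) → (299.50,59.09). Closed: final G1 returns to the first vertex.

**Shape 2** — `<polygon>` rectangle, stroke `#000000` → score (S450, F1424). Machine vertices: (16.14,67.46) → (66.11,67.46) → (66.11,30.08) → (16.14,30.08) → (16.14,67.46). Closed: final G1 returns to the first vertex.

**Shape 3** — `<path>` line segment, stroke `#000000` → score (S450, F1424). Machine vertices: (65.71,64.65) → (47.40,81.47). Open path.

; LightBurn 1.5.06
; GRBL device profile, absolute coords
G21
G90
G0 X299.50 Y59.09
M3 S450
G01 X300.69 Y41.77 F1424
G01 X287.89 Y30.03
G01 X270.74 Y32.72
G01 X262.15 Y47.81
G01 X268.59 Y63.94
G01 X285.21 Y68.96
G01 X299.50 Y59.09
G0 X16.14 Y67.46
M3 S450
G01 X66.11 Y67.46 F1424
G01 X66.11 Y30.08
G01 X16.14 Y30.08
G01 X16.14 Y67.46
G0 X65.71 Y64.65
M3 S450
G01 X47.40 Y81.47 F1424
M5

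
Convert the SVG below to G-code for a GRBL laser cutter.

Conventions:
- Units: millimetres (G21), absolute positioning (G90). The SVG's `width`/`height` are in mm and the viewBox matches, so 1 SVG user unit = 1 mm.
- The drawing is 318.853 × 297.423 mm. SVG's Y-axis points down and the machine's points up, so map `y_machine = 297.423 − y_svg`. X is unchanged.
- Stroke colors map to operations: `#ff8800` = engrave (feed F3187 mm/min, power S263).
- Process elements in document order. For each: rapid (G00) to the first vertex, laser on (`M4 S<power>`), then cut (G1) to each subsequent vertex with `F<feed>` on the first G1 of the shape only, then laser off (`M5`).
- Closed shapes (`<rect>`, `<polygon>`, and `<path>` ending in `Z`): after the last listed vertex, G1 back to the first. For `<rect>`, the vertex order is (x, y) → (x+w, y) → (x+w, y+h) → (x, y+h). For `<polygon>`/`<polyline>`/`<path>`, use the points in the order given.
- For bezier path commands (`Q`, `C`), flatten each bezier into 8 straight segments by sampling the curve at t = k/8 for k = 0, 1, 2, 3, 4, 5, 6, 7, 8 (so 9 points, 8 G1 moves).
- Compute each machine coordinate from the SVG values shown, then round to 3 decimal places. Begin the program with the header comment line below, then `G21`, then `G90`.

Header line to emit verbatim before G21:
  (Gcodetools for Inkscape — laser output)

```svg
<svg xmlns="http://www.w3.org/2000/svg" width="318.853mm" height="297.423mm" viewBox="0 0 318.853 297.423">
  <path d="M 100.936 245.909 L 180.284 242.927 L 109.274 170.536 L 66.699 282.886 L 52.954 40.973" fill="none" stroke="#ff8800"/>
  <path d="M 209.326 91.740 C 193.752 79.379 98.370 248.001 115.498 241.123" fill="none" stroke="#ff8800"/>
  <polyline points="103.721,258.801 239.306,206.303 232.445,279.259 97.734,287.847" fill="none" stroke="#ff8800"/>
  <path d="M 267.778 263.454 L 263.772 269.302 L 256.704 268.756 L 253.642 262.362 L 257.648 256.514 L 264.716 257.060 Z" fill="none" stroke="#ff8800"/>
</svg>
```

(Gcodetools for Inkscape — laser output)
G21
G90
G00 X100.936 Y51.514
M4 S263
G1 X180.284 Y54.496 F3187
G1 X109.274 Y126.887
G1 X66.699 Y14.537
G1 X52.954 Y256.450
M5
G00 X209.326 Y205.683
M4 S263
G1 X200.120 Y202.531 F3187
G1 X185.686 Y186.589
G1 X168.278 Y162.036
G1 X150.149 Y133.048
G1 X133.552 Y103.802
G1 X120.743 Y78.478
G1 X113.973 Y61.251
G1 X115.498 Y56.300
M5
G00 X103.721 Y38.622
M4 S263
G1 X239.306 Y91.120 F3187
G1 X232.445 Y18.164
G1 X97.734 Y9.576
M5
G00 X267.778 Y33.969
M4 S263
G1 X263.772 Y28.121 F3187
G1 X256.704 Y28.667
G1 X253.642 Y35.061
G1 X257.648 Y40.909
G1 X264.716 Y40.363
G1 X267.778 Y33.969
M5

Since the viewBox matches the mm dimensions, user units are millimetres directly. The only transform is the Y-flip y_m = 297.423 − y_svg.

Shape 1 is a open polyline drawn with `<path>`. Its stroke #ff8800 means engrave at S263, F3187. After flipping Y the toolpath is (100.936,51.514) → (180.284,54.496) → (109.274,126.887) → (66.699,14.537) → (52.954,256.450).

Shape 2 is a cubic bezier drawn with `<path>`. Its stroke #ff8800 means engrave at S263, F3187. After flipping Y the toolpath is (209.326,205.683) → (200.120,202.531) → (185.686,186.589) → (168.278,162.036) → (150.149,133.048) → (133.552,103.802) → (120.743,78.478) → (113.973,61.251) → (115.498,56.300).

Shape 3 is a open polyline drawn with `<polyline>`. Its stroke #ff8800 means engrave at S263, F3187. After flipping Y the toolpath is (103.721,38.622) → (239.306,91.120) → (232.445,18.164) → (97.734,9.576).

Shape 4 is a regular polygon drawn with `<path>`. Its stroke #ff8800 means engrave at S263, F3187. After flipping Y the toolpath is (267.778,33.969) → (263.772,28.121) → (256.704,28.667) → (253.642,35.061) → (257.648,40.909) → (264.716,40.363) → (267.778,33.969), returning to the start.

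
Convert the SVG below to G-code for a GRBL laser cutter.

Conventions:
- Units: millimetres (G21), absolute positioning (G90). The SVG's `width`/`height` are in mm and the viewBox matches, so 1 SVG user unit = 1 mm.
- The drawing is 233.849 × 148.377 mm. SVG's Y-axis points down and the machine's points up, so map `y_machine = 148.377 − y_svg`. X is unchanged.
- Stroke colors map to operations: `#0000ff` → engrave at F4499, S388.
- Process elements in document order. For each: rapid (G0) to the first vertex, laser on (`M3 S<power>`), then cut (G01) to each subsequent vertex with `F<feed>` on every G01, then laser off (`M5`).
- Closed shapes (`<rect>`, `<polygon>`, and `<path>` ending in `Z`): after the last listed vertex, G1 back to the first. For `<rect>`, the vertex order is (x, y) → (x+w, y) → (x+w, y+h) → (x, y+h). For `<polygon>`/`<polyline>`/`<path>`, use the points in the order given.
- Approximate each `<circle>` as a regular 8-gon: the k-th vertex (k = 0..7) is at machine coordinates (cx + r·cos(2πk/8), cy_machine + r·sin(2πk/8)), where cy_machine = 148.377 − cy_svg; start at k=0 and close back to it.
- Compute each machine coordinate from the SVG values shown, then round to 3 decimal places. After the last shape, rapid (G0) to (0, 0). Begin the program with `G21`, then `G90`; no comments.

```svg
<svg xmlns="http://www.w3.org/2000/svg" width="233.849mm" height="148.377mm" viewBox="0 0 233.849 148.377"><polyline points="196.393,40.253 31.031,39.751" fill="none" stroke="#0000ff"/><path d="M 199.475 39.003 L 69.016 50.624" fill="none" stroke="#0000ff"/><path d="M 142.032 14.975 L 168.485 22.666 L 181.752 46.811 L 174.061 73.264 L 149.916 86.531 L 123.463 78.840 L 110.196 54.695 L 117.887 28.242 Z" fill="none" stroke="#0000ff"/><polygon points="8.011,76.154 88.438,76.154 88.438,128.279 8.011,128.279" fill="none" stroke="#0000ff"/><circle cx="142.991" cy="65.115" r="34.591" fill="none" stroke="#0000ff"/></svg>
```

G21
G90
G0 X196.393 Y108.124
M3 S388
G01 X31.031 Y108.626 F4499
M5
G0 X199.475 Y109.374
M3 S388
G01 X69.016 Y97.753 F4499
M5
G0 X142.032 Y133.402
M3 S388
G01 X168.485 Y125.711 F4499
G01 X181.752 Y101.566 F4499
G01 X174.061 Y75.113 F4499
G01 X149.916 Y61.846 F4499
G01 X123.463 Y69.537 F4499
G01 X110.196 Y93.682 F4499
G01 X117.887 Y120.135 F4499
G01 X142.032 Y133.402 F4499
M5
G0 X8.011 Y72.223
M3 S388
G01 X88.438 Y72.223 F4499
G01 X88.438 Y20.098 F4499
G01 X8.011 Y20.098 F4499
G01 X8.011 Y72.223 F4499
M5
G0 X177.582 Y83.262
M3 S388
G01 X167.451 Y107.722 F4499
G01 X142.991 Y117.853 F4499
G01 X118.531 Y107.722 F4499
G01 X108.400 Y83.262 F4499
G01 X118.531 Y58.802 F4499
G01 X142.991 Y48.671 F4499
G01 X167.451 Y58.802 F4499
G01 X177.582 Y83.262 F4499
M5
G0 X0.000 Y0.000

1 u = 1 mm; y_m = 148.377 − y.

[1] `<polyline>` line segment, #0000ff→engrave S388 F4499: (196.393,108.124) → (31.031,108.626)

[2] `<path>` line segment, #0000ff→engrave S388 F4499: (199.475,109.374) → (69.016,97.753)

[3] `<path>` regular polygon, #0000ff→engrave S388 F4499: (142.032,133.402) → (168.485,125.711) → (181.752,101.566) → (174.061,75.113) → (149.916,61.846) → (123.463,69.537) → (110.196,93.682) → (117.887,120.135) → (142.032,133.402) (closed)

[4] `<polygon>` rectangle, #0000ff→engrave S388 F4499: (8.011,72.223) → (88.438,72.223) → (88.438,20.098) → (8.011,20.098) → (8.011,72.223) (closed)

[5] `<circle>` circle, #0000ff→engrave S388 F4499: (177.582,83.262) → (167.451,107.722) → (142.991,117.853) → (118.531,107.722) → (108.400,83.262) → (118.531,58.802) → (142.991,48.671) → (167.451,58.802) → (177.582,83.262) (closed)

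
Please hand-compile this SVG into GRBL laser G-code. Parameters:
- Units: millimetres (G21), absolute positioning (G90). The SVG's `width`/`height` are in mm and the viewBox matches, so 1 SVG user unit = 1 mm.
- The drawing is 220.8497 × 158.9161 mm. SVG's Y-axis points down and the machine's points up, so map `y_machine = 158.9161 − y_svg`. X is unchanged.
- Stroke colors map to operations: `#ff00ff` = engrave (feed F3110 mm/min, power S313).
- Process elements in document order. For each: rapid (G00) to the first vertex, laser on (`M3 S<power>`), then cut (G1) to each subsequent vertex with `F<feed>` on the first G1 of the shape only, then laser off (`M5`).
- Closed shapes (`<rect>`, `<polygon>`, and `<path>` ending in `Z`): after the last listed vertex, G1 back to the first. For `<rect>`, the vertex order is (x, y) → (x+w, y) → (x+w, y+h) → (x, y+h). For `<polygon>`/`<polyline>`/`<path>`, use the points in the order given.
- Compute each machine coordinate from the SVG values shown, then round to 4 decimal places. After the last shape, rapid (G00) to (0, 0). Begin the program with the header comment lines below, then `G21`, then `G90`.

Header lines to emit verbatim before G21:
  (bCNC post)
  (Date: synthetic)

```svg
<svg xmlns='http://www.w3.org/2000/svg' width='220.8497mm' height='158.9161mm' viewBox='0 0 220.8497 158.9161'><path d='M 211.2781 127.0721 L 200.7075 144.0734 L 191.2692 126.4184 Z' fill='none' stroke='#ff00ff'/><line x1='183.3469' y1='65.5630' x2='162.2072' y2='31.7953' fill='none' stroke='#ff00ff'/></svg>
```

(bCNC post)
(Date: synthetic)
G21
G90
G00 X211.2781 Y31.8440
M3 S313
G1 X200.7075 Y14.8427 F3110
G1 X191.2692 Y32.4977
G1 X211.2781 Y31.8440
M5
G00 X183.3469 Y93.3531
M3 S313
G1 X162.2072 Y127.1208 F3110
M5
G00 X0.0000 Y0.0000

viewBox `0 0 220.8497 158.9161` with mm width/height → 1 unit = 1 mm. Flip: y_m = 158.9161 − y_svg.

**Shape 1** — `<path>` regular polygon, stroke `#ff00ff` → engrave (S313, F3110). Machine vertices: (211.2781,31.8440) → (200.7075,14.8427) → (191.2692,32.4977) → (211.2781,31.8440). Closed: final G1 returns to the first vertex.

**Shape 2** — `<line>` line segment, stroke `#ff00ff` → engrave (S313, F3110). Machine vertices: (183.3469,93.3531) → (162.2072,127.1208). Open path.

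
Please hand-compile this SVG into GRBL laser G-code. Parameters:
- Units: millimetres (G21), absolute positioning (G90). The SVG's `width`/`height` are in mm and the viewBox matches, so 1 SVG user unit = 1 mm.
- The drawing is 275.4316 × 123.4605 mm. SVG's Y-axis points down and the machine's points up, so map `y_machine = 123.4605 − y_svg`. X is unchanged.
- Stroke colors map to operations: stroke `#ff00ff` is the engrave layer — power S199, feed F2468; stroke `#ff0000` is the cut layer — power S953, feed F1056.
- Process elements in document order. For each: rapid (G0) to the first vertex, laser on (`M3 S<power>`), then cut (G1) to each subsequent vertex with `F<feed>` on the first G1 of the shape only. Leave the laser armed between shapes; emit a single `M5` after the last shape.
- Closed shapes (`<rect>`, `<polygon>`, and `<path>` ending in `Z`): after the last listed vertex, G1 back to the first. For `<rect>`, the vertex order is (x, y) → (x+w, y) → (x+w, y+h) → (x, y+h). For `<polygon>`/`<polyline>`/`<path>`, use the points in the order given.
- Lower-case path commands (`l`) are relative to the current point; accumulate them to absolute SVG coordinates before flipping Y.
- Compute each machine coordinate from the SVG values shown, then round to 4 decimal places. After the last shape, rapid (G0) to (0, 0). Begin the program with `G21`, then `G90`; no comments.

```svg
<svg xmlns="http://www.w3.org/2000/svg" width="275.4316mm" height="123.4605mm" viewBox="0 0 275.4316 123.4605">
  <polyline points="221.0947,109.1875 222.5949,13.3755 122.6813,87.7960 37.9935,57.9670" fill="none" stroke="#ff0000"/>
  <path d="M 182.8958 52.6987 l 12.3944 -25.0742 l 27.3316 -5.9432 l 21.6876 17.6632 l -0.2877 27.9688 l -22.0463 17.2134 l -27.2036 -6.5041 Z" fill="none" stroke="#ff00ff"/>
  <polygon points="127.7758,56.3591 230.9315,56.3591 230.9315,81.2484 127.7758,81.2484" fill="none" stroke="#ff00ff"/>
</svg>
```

G21
G90
G0 X221.0947 Y14.2730
M3 S953
G1 X222.5949 Y110.0850 F1056
G1 X122.6813 Y35.6645
G1 X37.9935 Y65.4935
G0 X182.8958 Y70.7618
M3 S199
G1 X195.2902 Y95.8360 F2468
G1 X222.6218 Y101.7792
G1 X244.3094 Y84.1160
G1 X244.0217 Y56.1472
G1 X221.9754 Y38.9338
G1 X194.7718 Y45.4379
G1 X182.8958 Y70.7618
G0 X127.7758 Y67.1014
M3 S199
G1 X230.9315 Y67.1014 F2468
G1 X230.9315 Y42.2121
G1 X127.7758 Y42.2121
G1 X127.7758 Y67.1014
M5
G0 X0.0000 Y0.0000

viewBox `0 0 275.4316 123.4605` with mm width/height → 1 unit = 1 mm. Flip: y_m = 123.4605 − y_svg.

**Shape 1** — `<polyline>` open polyline, stroke `#ff0000` → cut (S953, F1056). Machine vertices: (221.0947,14.2730) → (222.5949,110.0850) → (122.6813,35.6645) → (37.9935,65.4935). Open path.

**Shape 2** — `<path>` regular polygon, stroke `#ff00ff` → engrave (S199, F2468). Machine vertices: (182.8958,70.7618) → (195.2902,95.8360) → (222.6218,101.7792) → (244.3094,84.1160) → (244.0217,56.1472) → (221.9754,38.9338) → (194.7718,45.4379) → (182.8958,70.7618). Closed: final G1 returns to the first vertex.

**Shape 3** — `<polygon>` rectangle, stroke `#ff00ff` → engrave (S199, F2468). Machine vertices: (127.7758,67.1014) → (230.9315,67.1014) → (230.9315,42.2121) → (127.7758,42.2121) → (127.7758,67.1014). Closed: final G1 returns to the first vertex.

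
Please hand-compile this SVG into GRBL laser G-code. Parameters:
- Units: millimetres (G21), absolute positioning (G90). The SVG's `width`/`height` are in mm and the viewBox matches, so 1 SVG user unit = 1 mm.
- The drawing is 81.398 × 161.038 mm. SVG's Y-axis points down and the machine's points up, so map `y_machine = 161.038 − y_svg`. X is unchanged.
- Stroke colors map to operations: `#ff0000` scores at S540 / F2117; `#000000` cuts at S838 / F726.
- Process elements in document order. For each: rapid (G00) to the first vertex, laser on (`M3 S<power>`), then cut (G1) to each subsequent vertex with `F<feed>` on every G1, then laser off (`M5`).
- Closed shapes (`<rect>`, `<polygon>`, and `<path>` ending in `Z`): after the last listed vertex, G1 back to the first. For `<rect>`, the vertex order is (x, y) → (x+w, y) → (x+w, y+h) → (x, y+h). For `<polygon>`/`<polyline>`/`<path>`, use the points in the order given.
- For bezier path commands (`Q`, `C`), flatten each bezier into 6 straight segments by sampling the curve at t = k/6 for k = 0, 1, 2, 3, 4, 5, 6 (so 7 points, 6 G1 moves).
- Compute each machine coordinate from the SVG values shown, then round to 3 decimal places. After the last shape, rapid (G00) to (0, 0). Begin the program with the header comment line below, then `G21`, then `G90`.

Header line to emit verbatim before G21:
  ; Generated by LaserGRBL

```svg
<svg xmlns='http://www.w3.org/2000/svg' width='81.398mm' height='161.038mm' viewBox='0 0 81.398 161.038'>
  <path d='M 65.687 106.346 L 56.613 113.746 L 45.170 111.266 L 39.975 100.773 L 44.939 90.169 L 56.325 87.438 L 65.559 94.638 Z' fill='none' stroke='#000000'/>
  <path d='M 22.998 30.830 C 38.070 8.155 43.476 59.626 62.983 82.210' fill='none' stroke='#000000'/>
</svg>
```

; Generated by LaserGRBL
G21
G90
G00 X65.687 Y54.692
M3 S838
G1 X56.613 Y47.292 F726
G1 X45.170 Y49.772 F726
G1 X39.975 Y60.265 F726
G1 X44.939 Y70.869 F726
G1 X56.325 Y73.600 F726
G1 X65.559 Y66.400 F726
G1 X65.687 Y54.692 F726
M5
G00 X22.998 Y130.208
M3 S838
G1 X29.839 Y135.844 F726
G1 X35.728 Y131.984 F726
G1 X41.327 Y121.490 F726
G1 X47.296 Y107.225 F726
G1 X54.295 Y92.050 F726
G1 X62.983 Y78.828 F726
M5
G00 X0.000 Y0.000

1 u = 1 mm; y_m = 161.038 − y.

[1] `<path>` regular polygon, #000000→cut S838 F726: (65.687,54.692) → (56.613,47.292) → (45.170,49.772) → (39.975,60.265) → (44.939,70.869) → (56.325,73.600) → (65.559,66.400) → (65.687,54.692) (closed)

[2] `<path>` cubic bezier, #000000→cut S838 F726: (22.998,130.208) → (29.839,135.844) → (35.728,131.984) → (41.327,121.490) → (47.296,107.225) → (54.295,92.050) → (62.983,78.828)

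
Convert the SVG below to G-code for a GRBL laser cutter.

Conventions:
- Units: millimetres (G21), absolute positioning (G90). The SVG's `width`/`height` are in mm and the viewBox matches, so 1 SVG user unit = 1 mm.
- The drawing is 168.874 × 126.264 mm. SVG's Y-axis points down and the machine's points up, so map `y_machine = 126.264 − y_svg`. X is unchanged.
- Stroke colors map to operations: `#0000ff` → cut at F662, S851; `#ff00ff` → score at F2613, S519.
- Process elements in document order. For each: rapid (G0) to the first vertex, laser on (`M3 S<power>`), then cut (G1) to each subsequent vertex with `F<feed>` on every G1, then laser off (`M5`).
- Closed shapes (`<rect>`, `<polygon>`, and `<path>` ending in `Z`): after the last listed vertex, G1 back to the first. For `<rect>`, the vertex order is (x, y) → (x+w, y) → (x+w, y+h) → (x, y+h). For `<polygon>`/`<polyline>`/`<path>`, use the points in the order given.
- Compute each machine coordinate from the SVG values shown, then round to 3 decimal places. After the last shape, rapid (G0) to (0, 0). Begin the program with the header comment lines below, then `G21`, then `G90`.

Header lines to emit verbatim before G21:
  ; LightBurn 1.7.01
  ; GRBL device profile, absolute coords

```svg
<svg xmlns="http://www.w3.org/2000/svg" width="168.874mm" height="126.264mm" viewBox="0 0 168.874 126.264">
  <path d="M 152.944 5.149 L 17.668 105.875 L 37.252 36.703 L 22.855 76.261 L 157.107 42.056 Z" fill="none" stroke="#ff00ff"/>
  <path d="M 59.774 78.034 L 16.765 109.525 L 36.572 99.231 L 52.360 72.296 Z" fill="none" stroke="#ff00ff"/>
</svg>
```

1 u = 1 mm; y_m = 126.264 − y.

[1] `<path>` closed polygon, #ff00ff→score S519 F2613: (152.944,121.115) → (17.668,20.389) → (37.252,89.561) → (22.855,50.003) → (157.107,84.208) → (152.944,121.115) (closed)

[2] `<path>` closed polygon, #ff00ff→score S519 F2613: (59.774,48.230) → (16.765,16.739) → (36.572,27.033) → (52.360,53.968) → (59.774,48.230) (closed)

; LightBurn 1.7.01
; GRBL device profile, absolute coords
G21
G90
G0 X152.944 Y121.115
M3 S519
G1 X17.668 Y20.389 F2613
G1 X37.252 Y89.561 F2613
G1 X22.855 Y50.003 F2613
G1 X157.107 Y84.208 F2613
G1 X152.944 Y121.115 F2613
M5
G0 X59.774 Y48.230
M3 S519
G1 X16.765 Y16.739 F2613
G1 X36.572 Y27.033 F2613
G1 X52.360 Y53.968 F2613
G1 X59.774 Y48.230 F2613
M5
G0 X0.000 Y0.000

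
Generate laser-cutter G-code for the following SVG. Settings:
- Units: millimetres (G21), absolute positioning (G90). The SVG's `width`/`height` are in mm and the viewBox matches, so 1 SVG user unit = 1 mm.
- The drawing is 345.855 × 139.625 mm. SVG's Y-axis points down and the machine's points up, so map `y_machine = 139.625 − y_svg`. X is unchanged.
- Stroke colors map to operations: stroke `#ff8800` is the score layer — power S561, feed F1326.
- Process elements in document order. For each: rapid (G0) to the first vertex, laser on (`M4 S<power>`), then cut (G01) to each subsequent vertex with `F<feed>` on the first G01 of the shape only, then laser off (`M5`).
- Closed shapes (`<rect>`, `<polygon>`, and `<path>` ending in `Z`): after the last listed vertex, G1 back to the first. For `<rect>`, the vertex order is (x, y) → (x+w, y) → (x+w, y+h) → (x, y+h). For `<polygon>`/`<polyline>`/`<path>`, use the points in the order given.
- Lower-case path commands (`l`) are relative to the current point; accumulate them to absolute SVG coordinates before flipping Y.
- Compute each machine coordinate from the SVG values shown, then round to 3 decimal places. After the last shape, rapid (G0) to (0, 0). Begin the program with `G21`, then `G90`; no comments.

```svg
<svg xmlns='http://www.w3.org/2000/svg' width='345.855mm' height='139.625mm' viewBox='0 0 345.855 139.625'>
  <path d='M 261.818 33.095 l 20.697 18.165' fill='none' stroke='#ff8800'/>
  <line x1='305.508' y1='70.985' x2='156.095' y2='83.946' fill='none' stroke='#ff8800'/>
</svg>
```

G21
G90
G0 X261.818 Y106.530
M4 S561
G01 X282.515 Y88.365 F1326
M5
G0 X305.508 Y68.640
M4 S561
G01 X156.095 Y55.679 F1326
M5
G0 X0.000 Y0.000

1 u = 1 mm; y_m = 139.625 − y.

[1] `<path>` line segment, #ff8800→score S561 F1326: (261.818,106.530) → (282.515,88.365)

[2] `<line>` line segment, #ff8800→score S561 F1326: (305.508,68.640) → (156.095,55.679)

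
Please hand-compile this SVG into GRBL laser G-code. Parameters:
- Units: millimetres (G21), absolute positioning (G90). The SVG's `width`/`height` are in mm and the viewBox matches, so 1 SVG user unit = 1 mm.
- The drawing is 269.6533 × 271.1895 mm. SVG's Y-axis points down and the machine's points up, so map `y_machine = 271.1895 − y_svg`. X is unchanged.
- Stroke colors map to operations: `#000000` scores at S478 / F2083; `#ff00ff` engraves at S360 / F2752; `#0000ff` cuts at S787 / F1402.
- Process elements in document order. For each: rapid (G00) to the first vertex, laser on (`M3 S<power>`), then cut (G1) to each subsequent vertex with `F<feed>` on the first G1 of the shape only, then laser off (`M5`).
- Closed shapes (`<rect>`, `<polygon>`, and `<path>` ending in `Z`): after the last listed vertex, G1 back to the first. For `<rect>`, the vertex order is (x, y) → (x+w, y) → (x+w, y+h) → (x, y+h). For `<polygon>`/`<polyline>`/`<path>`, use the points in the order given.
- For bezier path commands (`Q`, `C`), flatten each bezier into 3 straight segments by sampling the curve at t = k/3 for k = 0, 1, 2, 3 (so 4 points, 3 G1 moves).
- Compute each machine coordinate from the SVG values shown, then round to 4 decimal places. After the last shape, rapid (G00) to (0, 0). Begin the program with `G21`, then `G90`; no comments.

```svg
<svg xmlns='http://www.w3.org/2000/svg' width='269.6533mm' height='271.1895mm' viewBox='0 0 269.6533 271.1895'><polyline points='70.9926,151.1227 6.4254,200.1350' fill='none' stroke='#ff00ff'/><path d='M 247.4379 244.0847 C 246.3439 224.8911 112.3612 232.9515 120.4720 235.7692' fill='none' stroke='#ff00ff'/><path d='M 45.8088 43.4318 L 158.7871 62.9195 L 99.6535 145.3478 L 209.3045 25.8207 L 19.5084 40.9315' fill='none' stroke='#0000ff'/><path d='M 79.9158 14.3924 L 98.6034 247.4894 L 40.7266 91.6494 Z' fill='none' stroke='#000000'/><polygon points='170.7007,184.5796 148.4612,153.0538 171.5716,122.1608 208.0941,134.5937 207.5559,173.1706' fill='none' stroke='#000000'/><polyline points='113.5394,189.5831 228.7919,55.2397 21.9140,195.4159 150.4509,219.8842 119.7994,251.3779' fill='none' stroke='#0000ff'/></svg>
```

G21
G90
G00 X70.9926 Y120.0668
M3 S360
G1 X6.4254 Y71.0545 F2752
M5
G00 X247.4379 Y27.1048
M3 S360
G1 X212.2322 Y38.4173 F2752
G1 X149.5412 Y38.7820
G1 X120.4720 Y35.4203
M5
G00 X45.8088 Y227.7577
M3 S787
G1 X158.7871 Y208.2700 F1402
G1 X99.6535 Y125.8417
G1 X209.3045 Y245.3688
G1 X19.5084 Y230.2580
M5
G00 X79.9158 Y256.7971
M3 S478
G1 X98.6034 Y23.7001 F2083
G1 X40.7266 Y179.5401
G1 X79.9158 Y256.7971
M5
G00 X170.7007 Y86.6099
M3 S478
G1 X148.4612 Y118.1357 F2083
G1 X171.5716 Y149.0287
G1 X208.0941 Y136.5958
G1 X207.5559 Y98.0189
G1 X170.7007 Y86.6099
M5
G00 X113.5394 Y81.6064
M3 S787
G1 X228.7919 Y215.9498 F1402
G1 X21.9140 Y75.7736
G1 X150.4509 Y51.3053
G1 X119.7994 Y19.8116
M5
G00 X0.0000 Y0.0000

viewBox `0 0 269.6533 271.1895` with mm width/height → 1 unit = 1 mm. Flip: y_m = 271.1895 − y_svg.

**Shape 1** — `<polyline>` line segment, stroke `#ff00ff` → engrave (S360, F2752). Machine vertices: (70.9926,120.0668) → (6.4254,71.0545). Open path.

**Shape 2** — `<path>` cubic bezier, stroke `#ff00ff` → engrave (S360, F2752). Control points (SVG): P0=(247.4379,244.0847), P1=(246.3439,224.8911), P2=(112.3612,232.9515), P3=(120.4720,235.7692); sampled at t=k/3. Machine vertices: (247.4379,27.1048) → (212.2322,38.4173) → (149.5412,38.7820) → (120.4720,35.4203). Open path.

**Shape 3** — `<path>` open polyline, stroke `#0000ff` → cut (S787, F1402). Machine vertices: (45.8088,227.7577) → (158.7871,208.2700) → (99.6535,125.8417) → (209.3045,245.3688) → (19.5084,230.2580). Open path.

**Shape 4** — `<path>` closed polygon, stroke `#000000` → score (S478, F2083). Machine vertices: (79.9158,256.7971) → (98.6034,23.7001) → (40.7266,179.5401) → (79.9158,256.7971). Closed: final G1 returns to the first vertex.

**Shape 5** — `<polygon>` regular polygon, stroke `#000000` → score (S478, F2083). Machine vertices: (170.7007,86.6099) → (148.4612,118.1357) → (171.5716,149.0287) → (208.0941,136.5958) → (207.5559,98.0189) → (170.7007,86.6099). Closed: final G1 returns to the first vertex.

**Shape 6** — `<polyline>` open polyline, stroke `#0000ff` → cut (S787, F1402). Machine vertices: (113.5394,81.6064) → (228.7919,215.9498) → (21.9140,75.7736) → (150.4509,51.3053) → (119.7994,19.8116). Open path.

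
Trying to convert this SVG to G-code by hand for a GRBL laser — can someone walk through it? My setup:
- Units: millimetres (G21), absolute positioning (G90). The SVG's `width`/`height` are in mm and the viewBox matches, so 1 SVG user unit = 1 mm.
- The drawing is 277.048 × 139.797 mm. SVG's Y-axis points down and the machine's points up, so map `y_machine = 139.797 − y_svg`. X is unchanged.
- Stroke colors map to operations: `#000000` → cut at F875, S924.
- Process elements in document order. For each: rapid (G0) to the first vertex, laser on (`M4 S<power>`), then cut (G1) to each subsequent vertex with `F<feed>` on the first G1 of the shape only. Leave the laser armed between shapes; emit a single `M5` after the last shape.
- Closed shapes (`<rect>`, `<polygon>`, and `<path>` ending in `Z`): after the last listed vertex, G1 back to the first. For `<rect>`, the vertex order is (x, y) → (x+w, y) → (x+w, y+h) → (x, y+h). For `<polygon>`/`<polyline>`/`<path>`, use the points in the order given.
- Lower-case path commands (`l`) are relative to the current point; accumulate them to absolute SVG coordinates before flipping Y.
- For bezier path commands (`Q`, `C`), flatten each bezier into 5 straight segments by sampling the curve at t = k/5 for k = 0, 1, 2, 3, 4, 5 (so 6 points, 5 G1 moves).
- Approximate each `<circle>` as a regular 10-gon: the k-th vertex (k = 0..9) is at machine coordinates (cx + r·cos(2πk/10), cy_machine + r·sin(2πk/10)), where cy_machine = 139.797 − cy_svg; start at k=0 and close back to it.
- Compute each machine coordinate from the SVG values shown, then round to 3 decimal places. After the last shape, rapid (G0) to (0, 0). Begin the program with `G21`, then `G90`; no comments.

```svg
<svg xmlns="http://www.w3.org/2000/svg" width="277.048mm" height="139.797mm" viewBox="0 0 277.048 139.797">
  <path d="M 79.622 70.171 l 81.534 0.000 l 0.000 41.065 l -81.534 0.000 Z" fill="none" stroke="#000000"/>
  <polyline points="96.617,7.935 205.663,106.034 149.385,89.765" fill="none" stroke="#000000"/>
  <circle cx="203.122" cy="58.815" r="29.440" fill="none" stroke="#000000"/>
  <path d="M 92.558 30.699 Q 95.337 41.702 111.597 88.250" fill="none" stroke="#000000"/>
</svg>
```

viewBox `0 0 277.048 139.797` with mm width/height → 1 unit = 1 mm. Flip: y_m = 139.797 − y_svg.

**Shape 1** — `<path>` rectangle, stroke `#000000` → cut (S924, F875). Machine vertices: (79.622,69.626) → (161.156,69.626) → (161.156,28.561) → (79.622,28.561) → (79.622,69.626). Closed: final G1 returns to the first vertex.

**Shape 2** — `<polyline>` open polyline, stroke `#000000` → cut (S924, F875). Machine vertices: (96.617,131.862) → (205.663,33.763) → (149.385,50.032). Open path.

**Shape 3** — `<circle>` circle, stroke `#000000` → cut (S924, F875). Machine vertices: (232.562,80.982) → (226.939,98.286) → (212.219,108.981) → (194.025,108.981) → (179.305,98.286) → (173.682,80.982) → (179.305,63.678) → (194.025,52.983) → (212.219,52.983) → (226.939,63.678) → (232.562,80.982). Closed: final G1 returns to the first vertex.

**Shape 4** — `<path>` quadratic bezier, stroke `#000000` → cut (S924, F875). Control points (SVG): P0=(92.558,30.699), P1=(95.337,41.702), P2=(111.597,88.250); sampled at t=k/5. Machine vertices: (92.558,109.098) → (94.209,103.275) → (96.938,94.608) → (100.746,83.098) → (105.632,68.744) → (111.597,51.547). Open path.

G21
G90
G0 X79.622 Y69.626
M4 S924
G1 X161.156 Y69.626 F875
G1 X161.156 Y28.561
G1 X79.622 Y28.561
G1 X79.622 Y69.626
G0 X96.617 Y131.862
M4 S924
G1 X205.663 Y33.763 F875
G1 X149.385 Y50.032
G0 X232.562 Y80.982
M4 S924
G1 X226.939 Y98.286 F875
G1 X212.219 Y108.981
G1 X194.025 Y108.981
G1 X179.305 Y98.286
G1 X173.682 Y80.982
G1 X179.305 Y63.678
G1 X194.025 Y52.983
G1 X212.219 Y52.983
G1 X226.939 Y63.678
G1 X232.562 Y80.982
G0 X92.558 Y109.098
M4 S924
G1 X94.209 Y103.275 F875
G1 X96.938 Y94.608
G1 X100.746 Y83.098
G1 X105.632 Y68.744
G1 X111.597 Y51.547
M5
G0 X0.000 Y0.000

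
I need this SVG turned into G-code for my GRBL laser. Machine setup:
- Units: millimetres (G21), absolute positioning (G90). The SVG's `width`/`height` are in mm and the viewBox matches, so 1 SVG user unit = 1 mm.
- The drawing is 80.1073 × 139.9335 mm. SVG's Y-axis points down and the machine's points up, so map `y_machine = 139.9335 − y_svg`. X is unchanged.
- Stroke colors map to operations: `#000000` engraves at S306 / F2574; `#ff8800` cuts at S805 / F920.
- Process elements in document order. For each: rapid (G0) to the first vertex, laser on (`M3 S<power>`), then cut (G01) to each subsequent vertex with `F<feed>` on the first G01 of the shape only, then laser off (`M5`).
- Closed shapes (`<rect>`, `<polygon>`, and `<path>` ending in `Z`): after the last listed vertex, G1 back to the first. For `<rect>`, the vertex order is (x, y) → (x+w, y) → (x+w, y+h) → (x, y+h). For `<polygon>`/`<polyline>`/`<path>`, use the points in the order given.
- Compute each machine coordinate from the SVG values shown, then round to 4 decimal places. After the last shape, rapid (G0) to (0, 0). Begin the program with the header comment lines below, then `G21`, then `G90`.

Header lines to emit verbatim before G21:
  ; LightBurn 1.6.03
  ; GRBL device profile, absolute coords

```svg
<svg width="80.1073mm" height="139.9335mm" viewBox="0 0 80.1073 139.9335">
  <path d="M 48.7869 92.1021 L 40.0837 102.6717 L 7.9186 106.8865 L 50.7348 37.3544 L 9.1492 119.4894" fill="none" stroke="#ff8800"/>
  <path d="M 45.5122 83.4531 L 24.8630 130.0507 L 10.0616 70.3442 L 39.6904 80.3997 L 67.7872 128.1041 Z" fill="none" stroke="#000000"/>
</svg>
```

; LightBurn 1.6.03
; GRBL device profile, absolute coords
G21
G90
G0 X48.7869 Y47.8314
M3 S805
G01 X40.0837 Y37.2618 F920
G01 X7.9186 Y33.0470
G01 X50.7348 Y102.5791
G01 X9.1492 Y20.4441
M5
G0 X45.5122 Y56.4804
M3 S306
G01 X24.8630 Y9.8828 F2574
G01 X10.0616 Y69.5893
G01 X39.6904 Y59.5338
G01 X67.7872 Y11.8294
G01 X45.5122 Y56.4804
M5
G0 X0.0000 Y0.0000

viewBox `0 0 80.1073 139.9335` with mm width/height → 1 unit = 1 mm. Flip: y_m = 139.9335 − y_svg.

**Shape 1** — `<path>` open polyline, stroke `#ff8800` → cut (S805, F920). Machine vertices: (48.7869,47.8314) → (40.0837,37.2618) → (7.9186,33.0470) → (50.7348,102.5791) → (9.1492,20.4441). Open path.

**Shape 2** — `<path>` closed polygon, stroke `#000000` → engrave (S306, F2574). Machine vertices: (45.5122,56.4804) → (24.8630,9.8828) → (10.0616,69.5893) → (39.6904,59.5338) → (67.7872,11.8294) → (45.5122,56.4804). Closed: final G1 returns to the first vertex.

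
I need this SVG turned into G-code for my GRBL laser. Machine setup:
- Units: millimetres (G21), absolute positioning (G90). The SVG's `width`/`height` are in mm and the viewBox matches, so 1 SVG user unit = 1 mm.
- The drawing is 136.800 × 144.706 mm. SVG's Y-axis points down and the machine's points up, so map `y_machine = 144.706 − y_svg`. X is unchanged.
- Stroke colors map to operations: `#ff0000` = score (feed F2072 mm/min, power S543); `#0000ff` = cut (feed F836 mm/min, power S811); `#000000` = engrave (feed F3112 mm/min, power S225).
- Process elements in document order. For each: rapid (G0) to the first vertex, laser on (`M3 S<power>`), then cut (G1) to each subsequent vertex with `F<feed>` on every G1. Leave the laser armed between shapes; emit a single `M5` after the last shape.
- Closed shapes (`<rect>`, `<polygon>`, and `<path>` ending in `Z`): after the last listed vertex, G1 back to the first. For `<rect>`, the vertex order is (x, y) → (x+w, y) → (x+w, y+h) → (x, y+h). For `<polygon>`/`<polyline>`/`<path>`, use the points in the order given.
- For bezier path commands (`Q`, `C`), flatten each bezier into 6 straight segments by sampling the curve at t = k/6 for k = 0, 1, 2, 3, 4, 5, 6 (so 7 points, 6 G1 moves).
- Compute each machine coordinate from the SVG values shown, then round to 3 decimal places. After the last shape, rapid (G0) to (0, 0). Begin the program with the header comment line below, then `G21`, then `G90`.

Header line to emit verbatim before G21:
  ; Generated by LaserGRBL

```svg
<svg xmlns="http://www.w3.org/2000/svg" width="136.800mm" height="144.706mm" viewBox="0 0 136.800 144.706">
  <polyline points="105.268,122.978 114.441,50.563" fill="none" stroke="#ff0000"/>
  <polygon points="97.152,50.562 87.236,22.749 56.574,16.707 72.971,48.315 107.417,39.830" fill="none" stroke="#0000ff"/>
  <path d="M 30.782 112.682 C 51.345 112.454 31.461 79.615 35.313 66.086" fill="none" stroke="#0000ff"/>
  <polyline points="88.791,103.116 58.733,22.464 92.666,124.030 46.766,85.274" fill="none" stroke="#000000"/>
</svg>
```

viewBox `0 0 136.800 144.706` with mm width/height → 1 unit = 1 mm. Flip: y_m = 144.706 − y_svg.

**Shape 1** — `<polyline>` line segment, stroke `#ff0000` → score (S543, F2072). Machine vertices: (105.268,21.728) → (114.441,94.143). Open path.

**Shape 2** — `<polygon>` closed polygon, stroke `#0000ff` → cut (S811, F836). Machine vertices: (97.152,94.144) → (87.236,121.957) → (56.574,127.999) → (72.971,96.391) → (107.417,104.876) → (97.152,94.144). Closed: final G1 returns to the first vertex.

**Shape 3** — `<path>` cubic bezier, stroke `#0000ff` → cut (S811, F836). Control points (SVG): P0=(30.782,112.682), P1=(51.345,112.454), P2=(31.461,79.615), P3=(35.313,66.086); sampled at t=k/6. Machine vertices: (30.782,32.024) → (37.990,34.615) → (40.240,41.199) → (39.314,50.334) → (36.996,60.577) → (35.068,70.487) → (35.313,78.620). Open path.

**Shape 4** — `<polyline>` open polyline, stroke `#000000` → engrave (S225, F3112). Machine vertices: (88.791,41.590) → (58.733,122.242) → (92.666,20.676) → (46.766,59.432). Open path.

; Generated by LaserGRBL
G21
G90
G0 X105.268 Y21.728
M3 S543
G1 X114.441 Y94.143 F2072
G0 X97.152 Y94.144
M3 S811
G1 X87.236 Y121.957 F836
G1 X56.574 Y127.999 F836
G1 X72.971 Y96.391 F836
G1 X107.417 Y104.876 F836
G1 X97.152 Y94.144 F836
G0 X30.782 Y32.024
M3 S811
G1 X37.990 Y34.615 F836
G1 X40.240 Y41.199 F836
G1 X39.314 Y50.334 F836
G1 X36.996 Y60.577 F836
G1 X35.068 Y70.487 F836
G1 X35.313 Y78.620 F836
G0 X88.791 Y41.590
M3 S225
G1 X58.733 Y122.242 F3112
G1 X92.666 Y20.676 F3112
G1 X46.766 Y59.432 F3112
M5
G0 X0.000 Y0.000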